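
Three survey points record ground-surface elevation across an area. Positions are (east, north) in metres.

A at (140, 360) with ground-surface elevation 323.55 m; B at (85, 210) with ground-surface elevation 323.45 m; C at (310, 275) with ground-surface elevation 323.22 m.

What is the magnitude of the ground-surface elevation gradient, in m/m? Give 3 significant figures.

0.00179 m/m

Differences from A: to B (Δx, Δy, Δh) = (-55, -150, -0.10); to C = (170, -85, -0.33).
Determinant of the coordinate differences = (-55)·(-85) − 170·(-150) = 30175.
∂z/∂x = [(-0.10)·(-85) − (-0.33)·(-150)] / 30175 = -0.001359
∂z/∂y = [(-55)·(-0.33) − 170·(-0.10)] / 30175 = +0.001165
|∇f| = √(-0.001359² + 0.001165²) = 0.00179 m/m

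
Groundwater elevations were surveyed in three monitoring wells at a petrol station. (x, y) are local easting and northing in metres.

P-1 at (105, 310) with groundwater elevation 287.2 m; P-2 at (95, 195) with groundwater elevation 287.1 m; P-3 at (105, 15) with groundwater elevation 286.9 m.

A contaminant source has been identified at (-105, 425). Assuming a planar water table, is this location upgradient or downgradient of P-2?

Three-point gradient (reference P-1): Δ to P-2 = (-10, -115, -0.1), Δ to P-3 = (0, -295, -0.3).
∂h/∂x = -0.001695, ∂h/∂y = +0.001017 (det = 2950).
Head at (-105, 425) = 287.2 + (-0.001695)·(-210) + (+0.001017)·(115) = 287.67 m.
That is higher than the 287.1 m at P-2, so the point is upgradient.

upgradient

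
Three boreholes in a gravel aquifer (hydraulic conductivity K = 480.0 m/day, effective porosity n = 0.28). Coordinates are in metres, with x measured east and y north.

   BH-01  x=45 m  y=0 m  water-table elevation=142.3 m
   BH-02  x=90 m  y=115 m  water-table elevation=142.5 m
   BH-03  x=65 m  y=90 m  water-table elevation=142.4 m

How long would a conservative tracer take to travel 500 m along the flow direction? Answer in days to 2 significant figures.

With h = a·x + b·y + c and BH-01 as origin, the differences give:
  45·a + 115·b = +0.2
  20·a + 90·b = +0.1
Eliminate b (×90 and ×115, subtract): 1750·a = 6.50 → a = ∂h/∂x = +0.003714
Back-substitute: b = ∂h/∂y = +0.0002857.
|∇h| = √(0.003714² + 0.0002857²) = 0.003725
Seepage velocity v = K·i/n = 480.0 × 0.003725 / 0.28 = 6.386 m/day.
t = 500 / 6.386 = 78.3 days.

78 days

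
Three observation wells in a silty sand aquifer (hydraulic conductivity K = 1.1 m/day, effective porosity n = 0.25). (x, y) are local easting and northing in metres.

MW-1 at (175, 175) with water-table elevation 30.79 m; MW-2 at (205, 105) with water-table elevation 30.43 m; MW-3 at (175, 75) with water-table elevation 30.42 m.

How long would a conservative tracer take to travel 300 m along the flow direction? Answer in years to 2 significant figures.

37 years

Differences from MW-1: to MW-2 (Δx, Δy, Δh) = (30, -70, -0.36); to MW-3 = (0, -100, -0.37).
Determinant of the coordinate differences = 30·(-100) − 0·(-70) = -3000.
∂h/∂x = [(-0.36)·(-100) − (-0.37)·(-70)] / -3000 = -0.003367
∂h/∂y = [30·(-0.37) − 0·(-0.36)] / -3000 = +0.003700
|∇h| = √(-0.003367² + 0.003700²) = 0.005003
Seepage velocity v = K·i/n = 1.1 × 0.005003 / 0.25 = 0.02201 m/day.
t = 300 / 0.02201 = 1.363e+04 days = 37.3 years.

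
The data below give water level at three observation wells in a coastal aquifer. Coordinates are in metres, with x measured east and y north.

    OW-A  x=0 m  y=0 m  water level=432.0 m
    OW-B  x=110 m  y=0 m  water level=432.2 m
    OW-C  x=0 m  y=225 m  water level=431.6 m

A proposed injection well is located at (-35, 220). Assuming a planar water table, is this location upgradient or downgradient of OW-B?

downgradient

∂h/∂x = (432.2 − 432.0) / (110 − 0) = +0.001818
∂h/∂y = (431.6 − 432.0) / (225 − 0) = -0.001778
Head at (-35, 220) = 432.0 + (+0.001818)·(-35) + (-0.001778)·(220) = 431.55 m.
That is lower than the 432.2 m at OW-B, so the point is downgradient.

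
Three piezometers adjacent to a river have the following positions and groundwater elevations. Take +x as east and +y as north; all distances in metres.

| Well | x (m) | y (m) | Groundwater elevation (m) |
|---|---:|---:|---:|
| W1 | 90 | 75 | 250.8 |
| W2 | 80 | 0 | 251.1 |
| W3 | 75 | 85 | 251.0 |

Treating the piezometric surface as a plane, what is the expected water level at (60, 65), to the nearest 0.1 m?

Taking W1 as reference: W2−W1 = (-10, -75, +0.3); W3−W1 = (-15, 10, +0.2).
Determinant of the coordinate differences = (-10)·10 − (-15)·(-75) = -1225.
∂h/∂x = [(+0.3)·10 − (+0.2)·(-75)] / -1225 = -0.01469
∂h/∂y = [(-10)·(+0.2) − (-15)·(+0.3)] / -1225 = -0.002041
h(60, 65) = 250.8 + (-0.01469)·(-30) + (-0.002041)·(-10) = 250.8 +0.441 +0.020 = 251.261 m.

251.3 m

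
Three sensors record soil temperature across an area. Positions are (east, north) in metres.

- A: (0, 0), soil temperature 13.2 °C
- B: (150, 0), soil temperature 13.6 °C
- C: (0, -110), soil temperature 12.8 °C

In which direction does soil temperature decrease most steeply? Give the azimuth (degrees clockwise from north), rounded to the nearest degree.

∂T/∂x = (13.6 − 13.2) / (150 − 0) = +0.002667
∂T/∂y = (12.8 − 13.2) / (-110 − 0) = +0.003636
Steepest decrease is along −∇f: components (-0.002667 E, -0.003636 N).
Azimuth = atan2(-0.002667, -0.003636) = 216.3° ≈ 216°.

216°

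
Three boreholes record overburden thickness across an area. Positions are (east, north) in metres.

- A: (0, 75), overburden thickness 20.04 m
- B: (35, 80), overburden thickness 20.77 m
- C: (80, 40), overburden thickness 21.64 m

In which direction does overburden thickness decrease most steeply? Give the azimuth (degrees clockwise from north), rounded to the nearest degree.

Differences from A: to B (Δx, Δy, Δh) = (35, 5, +0.73); to C = (80, -35, +1.60).
Solve a·Δx + b·Δy = Δd: det = 35·(-35) − 80·5 = -1625.
∂d/∂x = [(+0.73)·(-35) − (+1.60)·5] / -1625 = +0.02065
∂d/∂y = [35·(+1.60) − 80·(+0.73)] / -1625 = +0.001477
Steepest decrease is along −∇f: components (-0.02065 E, -0.001477 N).
Azimuth = atan2(-0.02065, -0.001477) = 265.9° ≈ 266°.

266°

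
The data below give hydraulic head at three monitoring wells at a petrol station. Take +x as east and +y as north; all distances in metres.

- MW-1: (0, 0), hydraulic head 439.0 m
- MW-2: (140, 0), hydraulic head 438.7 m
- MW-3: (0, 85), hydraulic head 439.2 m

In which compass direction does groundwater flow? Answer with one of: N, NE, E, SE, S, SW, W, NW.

∂h/∂x = (438.7 − 439.0) / (140 − 0) = -0.002143
∂h/∂y = (439.2 − 439.0) / (85 − 0) = +0.002353
Flow = −∇h = (+0.002143 east, -0.002353 north), which points southeast.

SE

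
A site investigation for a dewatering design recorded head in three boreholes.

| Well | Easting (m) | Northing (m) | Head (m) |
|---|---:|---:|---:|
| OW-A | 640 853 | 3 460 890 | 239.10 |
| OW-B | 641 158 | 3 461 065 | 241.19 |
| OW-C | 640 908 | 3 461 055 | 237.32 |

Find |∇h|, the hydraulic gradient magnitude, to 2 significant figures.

Taking OW-A as reference: OW-B−OW-A = (305, 175, +2.09); OW-C−OW-A = (55, 165, -1.78).
Determinant of the coordinate differences = 305·165 − 55·175 = 40700.
∂h/∂x = [(+2.09)·165 − (-1.78)·175] / 40700 = +0.01613
∂h/∂y = [305·(-1.78) − 55·(+2.09)] / 40700 = -0.01616
|∇h| = √(0.01613² + -0.01616²) = 0.02283

0.023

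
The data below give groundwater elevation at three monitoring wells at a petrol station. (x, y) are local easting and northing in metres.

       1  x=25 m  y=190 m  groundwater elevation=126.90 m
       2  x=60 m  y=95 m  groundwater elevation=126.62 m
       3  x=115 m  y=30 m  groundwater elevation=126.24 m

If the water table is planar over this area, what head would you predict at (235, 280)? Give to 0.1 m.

125.7 m

Taking 1 as reference: 2−1 = (35, -95, -0.28); 3−1 = (90, -160, -0.66).
Solve a·Δx + b·Δy = Δh: det = 35·(-160) − 90·(-95) = 2950.
∂h/∂x = [(-0.28)·(-160) − (-0.66)·(-95)] / 2950 = -0.006068
∂h/∂y = [35·(-0.66) − 90·(-0.28)] / 2950 = +0.0007119
h(235, 280) = 126.90 + (-0.006068)·(210) + (+0.0007119)·(90) = 126.90 -1.274 +0.064 = 125.690 m.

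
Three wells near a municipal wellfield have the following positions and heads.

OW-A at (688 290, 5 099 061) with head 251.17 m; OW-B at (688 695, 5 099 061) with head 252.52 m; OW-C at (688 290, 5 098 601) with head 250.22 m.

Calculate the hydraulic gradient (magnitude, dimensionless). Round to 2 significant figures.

∂h/∂x = (252.52 − 251.17) / (688695 − 688290) = +0.003333
∂h/∂y = (250.22 − 251.17) / (5098601 − 5099061) = +0.002065
|∇h| = √(0.003333² + 0.002065²) = 0.003921

0.0039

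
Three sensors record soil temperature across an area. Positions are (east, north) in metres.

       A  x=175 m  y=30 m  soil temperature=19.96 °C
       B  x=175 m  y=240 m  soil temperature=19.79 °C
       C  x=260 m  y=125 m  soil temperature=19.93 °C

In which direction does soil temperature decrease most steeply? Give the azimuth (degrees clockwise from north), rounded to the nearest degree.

With T = a·x + b·y + c and A as origin, the differences give:
  0·a + 210·b = -0.17
  85·a + 95·b = -0.03
Eliminate b (×95 and ×210, subtract): -17850·a = -9.850 → a = ∂T/∂x = +0.0005518
Back-substitute: b = ∂T/∂y = -0.0008095.
Steepest decrease is along −∇f: components (-0.0005518 E, +0.0008095 N).
Azimuth = atan2(-0.0005518, +0.0008095) = 325.7° ≈ 326°.

326°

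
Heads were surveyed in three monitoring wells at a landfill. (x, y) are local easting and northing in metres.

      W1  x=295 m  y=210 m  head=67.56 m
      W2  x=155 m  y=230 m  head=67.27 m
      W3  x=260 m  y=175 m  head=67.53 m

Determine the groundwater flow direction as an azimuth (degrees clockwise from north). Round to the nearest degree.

299°

Taking W1 as reference: W2−W1 = (-140, 20, -0.29); W3−W1 = (-35, -35, -0.03).
Solve a·Δx + b·Δy = Δh: det = (-140)·(-35) − (-35)·20 = 5600.
∂h/∂x = [(-0.29)·(-35) − (-0.03)·20] / 5600 = +0.001920
∂h/∂y = [(-140)·(-0.03) − (-35)·(-0.29)] / 5600 = -0.001063
Flow direction (−∇h) has components (-0.001920 E, +0.001063 N).
Azimuth = atan2(E, N) = atan2(-0.001920, +0.001063) = 299.0° ≈ 299°.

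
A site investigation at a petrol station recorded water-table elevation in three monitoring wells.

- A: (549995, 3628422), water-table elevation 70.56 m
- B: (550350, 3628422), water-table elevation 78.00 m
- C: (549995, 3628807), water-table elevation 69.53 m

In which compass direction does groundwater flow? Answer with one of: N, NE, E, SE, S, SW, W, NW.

∂h/∂x = (78.00 − 70.56) / (550350 − 549995) = +0.02096
∂h/∂y = (69.53 − 70.56) / (3628807 − 3628422) = -0.002675
Flow = −∇h = (-0.02096 east, +0.002675 north), which points west.

W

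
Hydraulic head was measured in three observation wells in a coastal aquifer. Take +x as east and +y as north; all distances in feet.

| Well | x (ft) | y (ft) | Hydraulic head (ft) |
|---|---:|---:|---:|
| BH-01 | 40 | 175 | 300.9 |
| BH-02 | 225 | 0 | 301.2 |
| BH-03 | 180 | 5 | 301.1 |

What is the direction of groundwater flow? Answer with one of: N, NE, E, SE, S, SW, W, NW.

W

Differences from BH-01: to BH-02 (Δx, Δy, Δh) = (185, -175, +0.3); to BH-03 = (140, -170, +0.2).
Solve a·Δx + b·Δy = Δh: det = 185·(-170) − 140·(-175) = -6950.
∂h/∂x = [(+0.3)·(-170) − (+0.2)·(-175)] / -6950 = +0.002302
∂h/∂y = [185·(+0.2) − 140·(+0.3)] / -6950 = +0.0007194
Flow = −∇h = (-0.002302 east, -0.0007194 north), which points west.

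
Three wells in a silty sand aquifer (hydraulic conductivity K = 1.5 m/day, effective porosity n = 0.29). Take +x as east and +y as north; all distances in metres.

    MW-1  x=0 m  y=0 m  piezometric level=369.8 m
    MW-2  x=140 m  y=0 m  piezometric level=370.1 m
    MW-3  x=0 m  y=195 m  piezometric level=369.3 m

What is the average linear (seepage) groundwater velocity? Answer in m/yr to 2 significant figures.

∂h/∂x = (370.1 − 369.8) / (140 − 0) = +0.002143
∂h/∂y = (369.3 − 369.8) / (195 − 0) = -0.002564
|∇h| = √(0.002143² + -0.002564²) = 0.003342
Seepage velocity v = K·i/n = 1.5 × 0.003342 / 0.29 = 0.01729 m/day = 6.315 m/yr.

6.3 m/yr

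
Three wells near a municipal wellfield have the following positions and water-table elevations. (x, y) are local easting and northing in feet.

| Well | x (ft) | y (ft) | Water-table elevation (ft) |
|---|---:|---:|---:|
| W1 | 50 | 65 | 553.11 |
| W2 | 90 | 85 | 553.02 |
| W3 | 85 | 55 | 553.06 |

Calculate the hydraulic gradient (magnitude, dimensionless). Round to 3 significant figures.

0.00202

Taking W1 as reference: W2−W1 = (40, 20, -0.09); W3−W1 = (35, -10, -0.05).
Solve a·Δx + b·Δy = Δh: det = 40·(-10) − 35·20 = -1100.
∂h/∂x = [(-0.09)·(-10) − (-0.05)·20] / -1100 = -0.001727
∂h/∂y = [40·(-0.05) − 35·(-0.09)] / -1100 = -0.001045
|∇h| = √(-0.001727² + -0.001045²) = 0.002019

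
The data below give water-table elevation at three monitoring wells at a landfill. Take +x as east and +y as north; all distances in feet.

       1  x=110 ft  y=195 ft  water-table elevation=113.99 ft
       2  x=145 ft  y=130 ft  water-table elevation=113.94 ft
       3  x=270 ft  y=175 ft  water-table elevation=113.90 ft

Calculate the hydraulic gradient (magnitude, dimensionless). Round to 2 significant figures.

Taking 1 as reference: 2−1 = (35, -65, -0.05); 3−1 = (160, -20, -0.09).
Determinant of the coordinate differences = 35·(-20) − 160·(-65) = 9700.
∂h/∂x = [(-0.05)·(-20) − (-0.09)·(-65)] / 9700 = -0.0005000
∂h/∂y = [35·(-0.09) − 160·(-0.05)] / 9700 = +0.0005000
|∇h| = √(-0.0005000² + 0.0005000²) = 0.0007071

0.00071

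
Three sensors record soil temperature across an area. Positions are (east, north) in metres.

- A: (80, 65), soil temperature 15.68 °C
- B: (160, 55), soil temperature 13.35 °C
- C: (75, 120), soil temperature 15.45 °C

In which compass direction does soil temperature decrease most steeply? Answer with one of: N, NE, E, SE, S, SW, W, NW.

E

With T = a·x + b·y + c and A as origin, the differences give:
  80·a + (-10)·b = -2.33
  (-5)·a + 55·b = -0.23
Eliminate b (×55 and ×(-10), subtract): 4350·a = -130.450 → a = ∂T/∂x = -0.02999
Back-substitute: b = ∂T/∂y = -0.006908.
Steepest decrease is along −∇f = (+0.02999 E, +0.006908 N) → east.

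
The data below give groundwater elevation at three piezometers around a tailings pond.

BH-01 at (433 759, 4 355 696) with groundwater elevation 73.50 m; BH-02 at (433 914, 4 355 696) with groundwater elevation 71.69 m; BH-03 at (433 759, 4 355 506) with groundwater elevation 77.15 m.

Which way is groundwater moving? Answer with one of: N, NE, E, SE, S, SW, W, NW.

∂h/∂x = (71.69 − 73.50) / (433914 − 433759) = -0.01168
∂h/∂y = (77.15 − 73.50) / (4355506 − 4355696) = -0.01921
Flow = −∇h = (+0.01168 east, +0.01921 north), which points northeast.

NE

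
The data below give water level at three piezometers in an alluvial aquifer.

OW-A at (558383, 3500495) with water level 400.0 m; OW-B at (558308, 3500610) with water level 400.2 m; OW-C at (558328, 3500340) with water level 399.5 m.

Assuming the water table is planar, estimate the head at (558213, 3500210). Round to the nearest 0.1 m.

399.0 m

With h = a·x + b·y + c and OW-A as origin, the differences give:
  (-75)·a + 115·b = +0.2
  (-55)·a + (-155)·b = -0.5
Eliminate b (×(-155) and ×115, subtract): 17950·a = 26.50 → a = ∂h/∂x = +0.001476
Back-substitute: b = ∂h/∂y = +0.002702.
h(558213, 3500210) = 400.0 + (+0.001476)·(-170) + (+0.002702)·(-285) = 400.0 -0.251 -0.770 = 398.979 m.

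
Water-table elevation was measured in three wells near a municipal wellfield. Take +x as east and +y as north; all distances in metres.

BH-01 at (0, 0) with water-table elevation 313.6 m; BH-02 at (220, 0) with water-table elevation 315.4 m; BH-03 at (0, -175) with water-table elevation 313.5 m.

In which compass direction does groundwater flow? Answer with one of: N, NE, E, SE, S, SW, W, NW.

∂h/∂x = (315.4 − 313.6) / (220 − 0) = +0.008182
∂h/∂y = (313.5 − 313.6) / (-175 − 0) = +0.0005714
Flow = −∇h = (-0.008182 east, -0.0005714 north), which points west.

W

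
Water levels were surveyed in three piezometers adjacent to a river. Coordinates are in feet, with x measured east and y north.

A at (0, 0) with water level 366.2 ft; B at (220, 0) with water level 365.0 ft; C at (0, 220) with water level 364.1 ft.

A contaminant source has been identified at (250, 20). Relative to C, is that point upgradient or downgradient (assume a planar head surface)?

upgradient

∂h/∂x = (365.0 − 366.2) / (220 − 0) = -0.005455
∂h/∂y = (364.1 − 366.2) / (220 − 0) = -0.009545
Head at (250, 20) = 366.2 + (-0.005455)·(250) + (-0.009545)·(20) = 364.65 ft.
That is higher than the 364.1 ft at C, so the point is upgradient.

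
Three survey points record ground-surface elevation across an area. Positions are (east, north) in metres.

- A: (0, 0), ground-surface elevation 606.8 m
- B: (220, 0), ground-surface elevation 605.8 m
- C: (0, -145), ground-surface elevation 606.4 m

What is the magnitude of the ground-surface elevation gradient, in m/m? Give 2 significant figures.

∂z/∂x = (605.8 − 606.8) / (220 − 0) = -0.004545
∂z/∂y = (606.4 − 606.8) / (-145 − 0) = +0.002759
|∇f| = √(-0.004545² + 0.002759²) = 0.005317 m/m

0.0053 m/m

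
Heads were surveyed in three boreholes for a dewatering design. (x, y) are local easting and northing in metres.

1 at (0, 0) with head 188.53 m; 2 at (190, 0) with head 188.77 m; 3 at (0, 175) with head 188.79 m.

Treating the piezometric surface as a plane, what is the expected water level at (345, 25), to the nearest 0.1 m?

189.0 m

∂h/∂x = (188.77 − 188.53) / (190 − 0) = +0.001263
∂h/∂y = (188.79 − 188.53) / (175 − 0) = +0.001486
h(345, 25) = 188.53 + (+0.001263)·(345) + (+0.001486)·(25) = 188.53 +0.436 +0.037 = 189.003 m.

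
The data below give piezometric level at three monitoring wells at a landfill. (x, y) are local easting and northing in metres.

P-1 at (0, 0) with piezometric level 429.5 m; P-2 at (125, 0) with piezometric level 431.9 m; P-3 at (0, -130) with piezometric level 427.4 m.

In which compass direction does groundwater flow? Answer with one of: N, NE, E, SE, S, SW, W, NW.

SW

∂h/∂x = (431.9 − 429.5) / (125 − 0) = +0.01920
∂h/∂y = (427.4 − 429.5) / (-130 − 0) = +0.01615
Flow = −∇h = (-0.01920 east, -0.01615 north), which points southwest.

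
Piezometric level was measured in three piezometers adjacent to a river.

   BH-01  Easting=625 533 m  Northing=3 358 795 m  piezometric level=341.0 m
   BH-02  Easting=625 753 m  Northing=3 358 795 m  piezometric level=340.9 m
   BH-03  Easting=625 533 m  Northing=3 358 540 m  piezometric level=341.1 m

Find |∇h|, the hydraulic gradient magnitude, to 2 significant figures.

∂h/∂x = (340.9 − 341.0) / (625753 − 625533) = -0.0004545
∂h/∂y = (341.1 − 341.0) / (3358540 − 3358795) = -0.0003922
|∇h| = √(-0.0004545² + -0.0003922²) = 0.0006003

0.00060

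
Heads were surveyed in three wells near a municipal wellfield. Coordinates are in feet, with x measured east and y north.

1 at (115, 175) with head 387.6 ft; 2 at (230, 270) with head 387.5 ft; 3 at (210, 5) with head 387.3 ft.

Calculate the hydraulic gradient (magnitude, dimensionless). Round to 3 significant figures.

Differences from 1: to 2 (Δx, Δy, Δh) = (115, 95, -0.1); to 3 = (95, -170, -0.3).
Determinant of the coordinate differences = 115·(-170) − 95·95 = -28575.
∂h/∂x = [(-0.1)·(-170) − (-0.3)·95] / -28575 = -0.001592
∂h/∂y = [115·(-0.3) − 95·(-0.1)] / -28575 = +0.0008749
|∇h| = √(-0.001592² + 0.0008749²) = 0.001817

0.00182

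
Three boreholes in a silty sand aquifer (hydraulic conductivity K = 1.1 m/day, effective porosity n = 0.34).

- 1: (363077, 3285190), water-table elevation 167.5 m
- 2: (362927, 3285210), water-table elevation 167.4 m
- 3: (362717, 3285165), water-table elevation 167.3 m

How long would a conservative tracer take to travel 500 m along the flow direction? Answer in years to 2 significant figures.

Three-point gradient (reference 1): Δ to 2 = (-150, 20, -0.1), Δ to 3 = (-360, -25, -0.2).
∂h/∂x = +0.0005936, ∂h/∂y = -0.0005479 (det = 10950).
|∇h| = √(0.0005936² + -0.0005479²) = 0.0008078
Seepage velocity v = K·i/n = 1.1 × 0.0008078 / 0.34 = 0.002613 m/day.
t = 500 / 0.002613 = 1.914e+05 days = 524 years.

520 years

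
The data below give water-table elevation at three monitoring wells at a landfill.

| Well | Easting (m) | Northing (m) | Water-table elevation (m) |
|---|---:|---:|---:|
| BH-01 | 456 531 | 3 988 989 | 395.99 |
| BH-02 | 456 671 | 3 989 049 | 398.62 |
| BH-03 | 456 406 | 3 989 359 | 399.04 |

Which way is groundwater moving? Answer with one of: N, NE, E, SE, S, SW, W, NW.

SW

With h = a·x + b·y + c and BH-01 as origin, the differences give:
  140·a + 60·b = +2.63
  (-125)·a + 370·b = +3.05
Eliminate b (×370 and ×60, subtract): 59300·a = 790.100 → a = ∂h/∂x = +0.01332
Back-substitute: b = ∂h/∂y = +0.01274.
Flow = −∇h = (-0.01332 east, -0.01274 north), which points southwest.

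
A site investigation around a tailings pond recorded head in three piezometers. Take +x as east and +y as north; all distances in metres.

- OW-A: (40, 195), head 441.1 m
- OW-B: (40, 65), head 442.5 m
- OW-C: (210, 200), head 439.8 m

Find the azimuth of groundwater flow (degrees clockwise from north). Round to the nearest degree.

034°

With h = a·x + b·y + c and OW-A as origin, the differences give:
  0·a + (-130)·b = +1.4
  170·a + 5·b = -1.3
Eliminate b (×5 and ×(-130), subtract): 22100·a = -162.00 → a = ∂h/∂x = -0.007330
Back-substitute: b = ∂h/∂y = -0.01077.
Flow direction (−∇h) has components (+0.007330 E, +0.01077 N).
Azimuth = atan2(E, N) = atan2(+0.007330, +0.01077) = 34.2° ≈ 034°.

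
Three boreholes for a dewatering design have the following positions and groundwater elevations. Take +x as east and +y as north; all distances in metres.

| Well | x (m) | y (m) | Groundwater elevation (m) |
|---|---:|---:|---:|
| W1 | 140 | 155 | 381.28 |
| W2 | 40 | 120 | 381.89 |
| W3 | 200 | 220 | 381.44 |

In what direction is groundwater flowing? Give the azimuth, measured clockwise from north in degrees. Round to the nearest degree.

Taking W1 as reference: W2−W1 = (-100, -35, +0.61); W3−W1 = (60, 65, +0.16).
Solve a·Δx + b·Δy = Δh: det = (-100)·65 − 60·(-35) = -4400.
∂h/∂x = [(+0.61)·65 − (+0.16)·(-35)] / -4400 = -0.01028
∂h/∂y = [(-100)·(+0.16) − 60·(+0.61)] / -4400 = +0.01195
Flow direction (−∇h) has components (+0.01028 E, -0.01195 N).
Azimuth = atan2(E, N) = atan2(+0.01028, -0.01195) = 139.3° ≈ 139°.

139°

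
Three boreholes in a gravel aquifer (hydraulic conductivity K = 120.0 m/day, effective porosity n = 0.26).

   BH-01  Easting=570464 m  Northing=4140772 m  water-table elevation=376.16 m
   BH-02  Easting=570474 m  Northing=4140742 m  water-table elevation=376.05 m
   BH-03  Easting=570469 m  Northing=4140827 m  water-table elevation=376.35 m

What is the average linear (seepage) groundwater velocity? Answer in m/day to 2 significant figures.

1.6 m/day

With h = a·x + b·y + c and BH-01 as origin, the differences give:
  10·a + (-30)·b = -0.11
  5·a + 55·b = +0.19
Eliminate b (×55 and ×(-30), subtract): 700·a = -0.350 → a = ∂h/∂x = -0.0005000
Back-substitute: b = ∂h/∂y = +0.003500.
|∇h| = √(-0.0005000² + 0.003500²) = 0.003536
Seepage velocity v = K·i/n = 120.0 × 0.003536 / 0.26 = 1.632 m/day.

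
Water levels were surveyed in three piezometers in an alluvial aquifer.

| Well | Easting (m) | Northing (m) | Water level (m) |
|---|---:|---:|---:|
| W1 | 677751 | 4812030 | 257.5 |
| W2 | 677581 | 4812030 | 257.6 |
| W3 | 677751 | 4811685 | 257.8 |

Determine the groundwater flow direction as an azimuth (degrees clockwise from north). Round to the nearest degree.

∂h/∂x = (257.6 − 257.5) / (677581 − 677751) = -0.0005882
∂h/∂y = (257.8 − 257.5) / (4811685 − 4812030) = -0.0008696
Flow direction (−∇h) has components (+0.0005882 E, +0.0008696 N).
Azimuth = atan2(E, N) = atan2(+0.0005882, +0.0008696) = 34.1° ≈ 034°.

034°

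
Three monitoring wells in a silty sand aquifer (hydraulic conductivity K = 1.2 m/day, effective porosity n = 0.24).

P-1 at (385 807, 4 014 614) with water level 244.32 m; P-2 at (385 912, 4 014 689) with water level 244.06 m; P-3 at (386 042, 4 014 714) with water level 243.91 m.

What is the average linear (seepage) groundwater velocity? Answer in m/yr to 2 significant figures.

4.8 m/yr

Taking P-1 as reference: P-2−P-1 = (105, 75, -0.26); P-3−P-1 = (235, 100, -0.41).
Solve a·Δx + b·Δy = Δh: det = 105·100 − 235·75 = -7125.
∂h/∂x = [(-0.26)·100 − (-0.41)·75] / -7125 = -0.0006667
∂h/∂y = [105·(-0.41) − 235·(-0.26)] / -7125 = -0.002533
|∇h| = √(-0.0006667² + -0.002533²) = 0.002619
Seepage velocity v = K·i/n = 1.2 × 0.002619 / 0.24 = 0.01309 m/day = 4.781 m/yr.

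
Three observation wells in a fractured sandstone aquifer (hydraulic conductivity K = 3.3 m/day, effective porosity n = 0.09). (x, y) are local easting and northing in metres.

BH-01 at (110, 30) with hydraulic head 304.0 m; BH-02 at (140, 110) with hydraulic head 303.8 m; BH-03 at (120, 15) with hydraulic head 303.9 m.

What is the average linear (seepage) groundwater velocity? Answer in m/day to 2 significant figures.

Taking BH-01 as reference: BH-02−BH-01 = (30, 80, -0.2); BH-03−BH-01 = (10, -15, -0.1).
Determinant of the coordinate differences = 30·(-15) − 10·80 = -1250.
∂h/∂x = [(-0.2)·(-15) − (-0.1)·80] / -1250 = -0.008800
∂h/∂y = [30·(-0.1) − 10·(-0.2)] / -1250 = +0.0008000
|∇h| = √(-0.008800² + 0.0008000²) = 0.008836
Seepage velocity v = K·i/n = 3.3 × 0.008836 / 0.09 = 0.324 m/day.

0.32 m/day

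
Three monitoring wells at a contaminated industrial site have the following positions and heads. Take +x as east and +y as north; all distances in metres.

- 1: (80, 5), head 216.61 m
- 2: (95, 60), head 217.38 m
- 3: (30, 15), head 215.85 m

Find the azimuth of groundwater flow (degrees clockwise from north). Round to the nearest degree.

Taking 1 as reference: 2−1 = (15, 55, +0.77); 3−1 = (-50, 10, -0.76).
Solve a·Δx + b·Δy = Δh: det = 15·10 − (-50)·55 = 2900.
∂h/∂x = [(+0.77)·10 − (-0.76)·55] / 2900 = +0.01707
∂h/∂y = [15·(-0.76) − (-50)·(+0.77)] / 2900 = +0.009345
Flow direction (−∇h) has components (-0.01707 E, -0.009345 N).
Azimuth = atan2(E, N) = atan2(-0.01707, -0.009345) = 241.3° ≈ 241°.

241°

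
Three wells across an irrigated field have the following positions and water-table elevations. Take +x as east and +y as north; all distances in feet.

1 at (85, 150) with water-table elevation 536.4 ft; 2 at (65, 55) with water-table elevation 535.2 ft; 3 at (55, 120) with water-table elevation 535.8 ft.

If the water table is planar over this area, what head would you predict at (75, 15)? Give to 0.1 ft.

534.9 ft

With h = a·x + b·y + c and 1 as origin, the differences give:
  (-20)·a + (-95)·b = -1.2
  (-30)·a + (-30)·b = -0.6
Eliminate b (×(-30) and ×(-95), subtract): -2250·a = -21.00 → a = ∂h/∂x = +0.009333
Back-substitute: b = ∂h/∂y = +0.01067.
h(75, 15) = 536.4 + (+0.009333)·(-10) + (+0.01067)·(-135) = 536.4 -0.093 -1.440 = 534.867 ft.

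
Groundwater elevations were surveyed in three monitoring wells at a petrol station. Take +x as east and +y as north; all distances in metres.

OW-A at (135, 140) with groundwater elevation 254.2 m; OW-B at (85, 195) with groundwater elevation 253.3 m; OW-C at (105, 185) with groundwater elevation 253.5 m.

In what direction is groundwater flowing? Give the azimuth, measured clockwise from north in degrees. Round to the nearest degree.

With h = a·x + b·y + c and OW-A as origin, the differences give:
  (-50)·a + 55·b = -0.9
  (-30)·a + 45·b = -0.7
Eliminate b (×45 and ×55, subtract): -600·a = -2.00 → a = ∂h/∂x = +0.003333
Back-substitute: b = ∂h/∂y = -0.01333.
Flow direction (−∇h) has components (-0.003333 E, +0.01333 N).
Azimuth = atan2(E, N) = atan2(-0.003333, +0.01333) = 346.0° ≈ 346°.

346°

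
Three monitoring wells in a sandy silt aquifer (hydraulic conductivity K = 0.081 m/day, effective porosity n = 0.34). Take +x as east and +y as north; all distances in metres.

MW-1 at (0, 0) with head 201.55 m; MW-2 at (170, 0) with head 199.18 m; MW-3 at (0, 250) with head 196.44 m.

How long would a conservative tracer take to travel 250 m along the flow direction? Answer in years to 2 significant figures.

120 years

∂h/∂x = (199.18 − 201.55) / (170 − 0) = -0.01394
∂h/∂y = (196.44 − 201.55) / (250 − 0) = -0.02044
|∇h| = √(-0.01394² + -0.02044²) = 0.02474
Seepage velocity v = K·i/n = 0.081 × 0.02474 / 0.34 = 0.005894 m/day.
t = 250 / 0.005894 = 4.242e+04 days = 116 years.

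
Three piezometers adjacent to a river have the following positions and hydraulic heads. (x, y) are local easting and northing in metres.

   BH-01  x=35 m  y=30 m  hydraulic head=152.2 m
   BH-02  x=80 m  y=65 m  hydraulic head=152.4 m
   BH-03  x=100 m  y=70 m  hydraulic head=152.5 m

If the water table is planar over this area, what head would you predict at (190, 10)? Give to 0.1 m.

Taking BH-01 as reference: BH-02−BH-01 = (45, 35, +0.2); BH-03−BH-01 = (65, 40, +0.3).
Solve a·Δx + b·Δy = Δh: det = 45·40 − 65·35 = -475.
∂h/∂x = [(+0.2)·40 − (+0.3)·35] / -475 = +0.005263
∂h/∂y = [45·(+0.3) − 65·(+0.2)] / -475 = -0.001053
h(190, 10) = 152.2 + (+0.005263)·(155) + (-0.001053)·(-20) = 152.2 +0.816 +0.021 = 153.037 m.

153.0 m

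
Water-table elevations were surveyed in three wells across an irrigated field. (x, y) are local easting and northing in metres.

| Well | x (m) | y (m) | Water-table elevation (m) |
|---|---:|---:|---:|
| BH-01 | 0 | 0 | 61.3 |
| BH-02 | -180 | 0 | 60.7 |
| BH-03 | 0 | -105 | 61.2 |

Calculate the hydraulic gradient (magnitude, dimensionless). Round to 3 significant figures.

∂h/∂x = (60.7 − 61.3) / (-180 − 0) = +0.003333
∂h/∂y = (61.2 − 61.3) / (-105 − 0) = +0.0009524
|∇h| = √(0.003333² + 0.0009524²) = 0.003466

0.00347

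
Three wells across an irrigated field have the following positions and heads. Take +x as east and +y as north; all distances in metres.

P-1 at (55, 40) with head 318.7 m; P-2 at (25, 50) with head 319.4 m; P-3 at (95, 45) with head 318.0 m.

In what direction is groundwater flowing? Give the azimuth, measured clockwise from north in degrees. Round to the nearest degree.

Taking P-1 as reference: P-2−P-1 = (-30, 10, +0.7); P-3−P-1 = (40, 5, -0.7).
Solve a·Δx + b·Δy = Δh: det = (-30)·5 − 40·10 = -550.
∂h/∂x = [(+0.7)·5 − (-0.7)·10] / -550 = -0.01909
∂h/∂y = [(-30)·(-0.7) − 40·(+0.7)] / -550 = +0.01273
Flow direction (−∇h) has components (+0.01909 E, -0.01273 N).
Azimuth = atan2(E, N) = atan2(+0.01909, -0.01273) = 123.7° ≈ 124°.

124°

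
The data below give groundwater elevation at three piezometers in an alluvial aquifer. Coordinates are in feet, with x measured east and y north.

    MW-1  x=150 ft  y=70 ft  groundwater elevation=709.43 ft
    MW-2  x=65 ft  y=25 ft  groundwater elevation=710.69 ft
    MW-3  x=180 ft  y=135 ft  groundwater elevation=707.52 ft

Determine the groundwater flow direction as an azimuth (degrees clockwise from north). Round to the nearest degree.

With h = a·x + b·y + c and MW-1 as origin, the differences give:
  (-85)·a + (-45)·b = +1.26
  30·a + 65·b = -1.91
Eliminate b (×65 and ×(-45), subtract): -4175·a = -4.050 → a = ∂h/∂x = +0.0009701
Back-substitute: b = ∂h/∂y = -0.02983.
Flow direction (−∇h) has components (-0.0009701 E, +0.02983 N).
Azimuth = atan2(E, N) = atan2(-0.0009701, +0.02983) = 358.1° ≈ 358°.

358°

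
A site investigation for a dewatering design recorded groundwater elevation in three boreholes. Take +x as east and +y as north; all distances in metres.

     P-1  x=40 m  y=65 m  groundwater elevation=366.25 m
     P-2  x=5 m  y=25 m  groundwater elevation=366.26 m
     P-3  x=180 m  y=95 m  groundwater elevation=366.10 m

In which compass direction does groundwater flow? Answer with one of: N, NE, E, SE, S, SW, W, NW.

Three-point gradient (reference P-1): Δ to P-2 = (-35, -40, +0.01), Δ to P-3 = (140, 30, -0.15).
∂h/∂x = -0.001253, ∂h/∂y = +0.0008462 (det = 4550).
Flow = −∇h = (+0.001253 east, -0.0008462 north), which points southeast.

SE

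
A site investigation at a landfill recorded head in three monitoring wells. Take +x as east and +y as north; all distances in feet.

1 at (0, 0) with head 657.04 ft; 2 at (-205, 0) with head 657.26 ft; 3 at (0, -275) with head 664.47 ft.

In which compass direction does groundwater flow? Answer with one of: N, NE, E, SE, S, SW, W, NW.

N

∂h/∂x = (657.26 − 657.04) / (-205 − 0) = -0.001073
∂h/∂y = (664.47 − 657.04) / (-275 − 0) = -0.02702
Flow = −∇h = (+0.001073 east, +0.02702 north), which points north.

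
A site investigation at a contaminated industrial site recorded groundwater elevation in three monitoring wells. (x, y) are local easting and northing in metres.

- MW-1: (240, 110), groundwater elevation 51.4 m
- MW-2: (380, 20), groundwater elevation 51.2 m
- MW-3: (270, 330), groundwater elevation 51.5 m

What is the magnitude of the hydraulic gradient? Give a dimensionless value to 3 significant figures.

With h = a·x + b·y + c and MW-1 as origin, the differences give:
  140·a + (-90)·b = -0.2
  30·a + 220·b = +0.1
Eliminate b (×220 and ×(-90), subtract): 33500·a = -35.00 → a = ∂h/∂x = -0.001045
Back-substitute: b = ∂h/∂y = +0.0005970.
|∇h| = √(-0.001045² + 0.0005970²) = 0.001204

0.00120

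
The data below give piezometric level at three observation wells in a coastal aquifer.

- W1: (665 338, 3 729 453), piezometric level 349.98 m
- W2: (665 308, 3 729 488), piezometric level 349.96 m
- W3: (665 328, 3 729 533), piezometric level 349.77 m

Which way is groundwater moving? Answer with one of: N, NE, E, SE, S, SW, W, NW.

NE

With h = a·x + b·y + c and W1 as origin, the differences give:
  (-30)·a + 35·b = -0.02
  (-10)·a + 80·b = -0.21
Eliminate b (×80 and ×35, subtract): -2050·a = 5.750 → a = ∂h/∂x = -0.002805
Back-substitute: b = ∂h/∂y = -0.002976.
Flow = −∇h = (+0.002805 east, +0.002976 north), which points northeast.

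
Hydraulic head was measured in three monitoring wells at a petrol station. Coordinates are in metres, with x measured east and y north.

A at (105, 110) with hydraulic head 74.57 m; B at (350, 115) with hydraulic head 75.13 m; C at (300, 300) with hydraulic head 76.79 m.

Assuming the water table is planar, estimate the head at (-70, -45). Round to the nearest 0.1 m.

Taking A as reference: B−A = (245, 5, +0.56); C−A = (195, 190, +2.22).
Solve a·Δx + b·Δy = Δh: det = 245·190 − 195·5 = 45575.
∂h/∂x = [(+0.56)·190 − (+2.22)·5] / 45575 = +0.002091
∂h/∂y = [245·(+2.22) − 195·(+0.56)] / 45575 = +0.009538
h(-70, -45) = 74.57 + (+0.002091)·(-175) + (+0.009538)·(-155) = 74.57 -0.366 -1.478 = 72.726 m.

72.7 m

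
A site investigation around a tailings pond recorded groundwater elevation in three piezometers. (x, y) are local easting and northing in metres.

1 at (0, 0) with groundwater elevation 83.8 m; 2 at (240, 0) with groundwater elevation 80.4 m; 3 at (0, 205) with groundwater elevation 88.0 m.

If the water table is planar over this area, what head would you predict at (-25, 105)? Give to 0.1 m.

86.3 m

∂h/∂x = (80.4 − 83.8) / (240 − 0) = -0.01417
∂h/∂y = (88.0 − 83.8) / (205 − 0) = +0.02049
h(-25, 105) = 83.8 + (-0.01417)·(-25) + (+0.02049)·(105) = 83.8 +0.354 +2.151 = 86.305 m.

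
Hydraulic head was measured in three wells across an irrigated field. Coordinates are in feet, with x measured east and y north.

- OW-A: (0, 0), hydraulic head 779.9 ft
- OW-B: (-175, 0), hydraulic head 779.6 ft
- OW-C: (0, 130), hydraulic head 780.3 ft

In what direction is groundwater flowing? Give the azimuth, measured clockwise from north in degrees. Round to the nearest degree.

∂h/∂x = (779.6 − 779.9) / (-175 − 0) = +0.001714
∂h/∂y = (780.3 − 779.9) / (130 − 0) = +0.003077
Flow direction (−∇h) has components (-0.001714 E, -0.003077 N).
Azimuth = atan2(E, N) = atan2(-0.001714, -0.003077) = 209.1° ≈ 209°.

209°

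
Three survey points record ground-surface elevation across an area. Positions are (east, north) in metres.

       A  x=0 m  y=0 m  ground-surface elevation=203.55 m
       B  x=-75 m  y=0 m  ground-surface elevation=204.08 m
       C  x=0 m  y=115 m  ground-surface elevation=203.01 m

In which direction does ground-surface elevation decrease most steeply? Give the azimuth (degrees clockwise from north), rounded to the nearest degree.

056°

∂z/∂x = (204.08 − 203.55) / (-75 − 0) = -0.007067
∂z/∂y = (203.01 − 203.55) / (115 − 0) = -0.004696
Steepest decrease is along −∇f: components (+0.007067 E, +0.004696 N).
Azimuth = atan2(+0.007067, +0.004696) = 56.4° ≈ 056°.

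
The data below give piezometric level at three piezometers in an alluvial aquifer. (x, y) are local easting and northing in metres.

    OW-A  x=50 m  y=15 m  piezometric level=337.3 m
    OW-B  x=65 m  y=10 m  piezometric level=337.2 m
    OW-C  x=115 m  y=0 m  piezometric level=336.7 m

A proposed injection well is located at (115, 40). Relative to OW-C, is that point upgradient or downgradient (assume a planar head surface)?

Three-point gradient (reference OW-A): Δ to OW-B = (15, -5, -0.1), Δ to OW-C = (65, -15, -0.6).
∂h/∂x = -0.01500, ∂h/∂y = -0.02500 (det = 100).
Head at (115, 40) = 337.3 + (-0.01500)·(65) + (-0.02500)·(25) = 335.70 m.
That is lower than the 336.7 m at OW-C, so the point is downgradient.

downgradient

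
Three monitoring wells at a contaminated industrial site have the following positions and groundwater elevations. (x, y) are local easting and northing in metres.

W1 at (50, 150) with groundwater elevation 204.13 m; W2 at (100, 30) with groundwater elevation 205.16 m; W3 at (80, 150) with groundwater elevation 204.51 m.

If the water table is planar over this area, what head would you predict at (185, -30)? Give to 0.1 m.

Differences from W1: to W2 (Δx, Δy, Δh) = (50, -120, +1.03); to W3 = (30, 0, +0.38).
Solve a·Δx + b·Δy = Δh: det = 50·0 − 30·(-120) = 3600.
∂h/∂x = [(+1.03)·0 − (+0.38)·(-120)] / 3600 = +0.01267
∂h/∂y = [50·(+0.38) − 30·(+1.03)] / 3600 = -0.003306
h(185, -30) = 204.13 + (+0.01267)·(135) + (-0.003306)·(-180) = 204.13 +1.710 +0.595 = 206.435 m.

206.4 m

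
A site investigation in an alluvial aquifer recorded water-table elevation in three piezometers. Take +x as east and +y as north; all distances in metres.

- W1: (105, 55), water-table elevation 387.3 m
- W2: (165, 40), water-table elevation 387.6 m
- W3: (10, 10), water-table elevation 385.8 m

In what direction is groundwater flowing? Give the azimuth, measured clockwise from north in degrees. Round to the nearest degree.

210°

Differences from W1: to W2 (Δx, Δy, Δh) = (60, -15, +0.3); to W3 = (-95, -45, -1.5).
Determinant of the coordinate differences = 60·(-45) − (-95)·(-15) = -4125.
∂h/∂x = [(+0.3)·(-45) − (-1.5)·(-15)] / -4125 = +0.008727
∂h/∂y = [60·(-1.5) − (-95)·(+0.3)] / -4125 = +0.01491
Flow direction (−∇h) has components (-0.008727 E, -0.01491 N).
Azimuth = atan2(E, N) = atan2(-0.008727, -0.01491) = 210.3° ≈ 210°.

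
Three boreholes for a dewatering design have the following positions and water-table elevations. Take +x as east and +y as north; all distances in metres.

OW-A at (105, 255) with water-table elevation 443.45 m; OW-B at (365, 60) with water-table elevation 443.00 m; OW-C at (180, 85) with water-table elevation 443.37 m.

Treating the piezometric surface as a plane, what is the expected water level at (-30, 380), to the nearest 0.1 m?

443.7 m

Taking OW-A as reference: OW-B−OW-A = (260, -195, -0.45); OW-C−OW-A = (75, -170, -0.08).
Determinant of the coordinate differences = 260·(-170) − 75·(-195) = -29575.
∂h/∂x = [(-0.45)·(-170) − (-0.08)·(-195)] / -29575 = -0.002059
∂h/∂y = [260·(-0.08) − 75·(-0.45)] / -29575 = -0.0004379
h(-30, 380) = 443.45 + (-0.002059)·(-135) + (-0.0004379)·(125) = 443.45 +0.278 -0.055 = 443.673 m.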